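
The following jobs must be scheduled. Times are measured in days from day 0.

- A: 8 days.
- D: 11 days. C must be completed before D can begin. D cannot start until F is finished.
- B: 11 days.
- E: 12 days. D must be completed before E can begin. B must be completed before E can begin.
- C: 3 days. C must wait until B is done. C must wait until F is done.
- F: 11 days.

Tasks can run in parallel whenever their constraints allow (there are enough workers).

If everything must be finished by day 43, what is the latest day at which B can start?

To finish by day 43, E (duration 12) must start no later than day 31.
Since E (must start by day 31) depends on it, D must finish by day 31. Backing off its 11-day duration gives a latest start of day 20.
C must finish before D (must start by day 20). With a 3-day duration, C must start by 20 − 3 = day 17.
B must finish in time for C (must start by day 17); E (must start by day 31). The tightest is day 17, so B must start by 17 − 11 = day 6.

6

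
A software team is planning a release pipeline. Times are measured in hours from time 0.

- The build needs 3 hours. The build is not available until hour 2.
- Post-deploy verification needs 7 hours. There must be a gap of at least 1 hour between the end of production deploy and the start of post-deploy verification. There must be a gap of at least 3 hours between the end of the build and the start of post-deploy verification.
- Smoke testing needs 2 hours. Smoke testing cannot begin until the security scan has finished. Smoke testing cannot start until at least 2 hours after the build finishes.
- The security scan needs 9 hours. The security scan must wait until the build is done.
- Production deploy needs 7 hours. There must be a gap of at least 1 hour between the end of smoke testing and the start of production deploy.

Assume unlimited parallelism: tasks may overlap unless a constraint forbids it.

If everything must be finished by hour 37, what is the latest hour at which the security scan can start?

Post-deploy verification has no dependents, so it just needs to finish by hour 37. Starting by 37 − 7 = hour 30 achieves that.
Production deploy feeds into post-deploy verification (must start by hour 30, minus 1-hour gap → hour 29); so production deploy must finish by hour 29 and therefore start by hour 22.
Smoke testing feeds into production deploy (must start by hour 22, minus 1-hour gap → hour 21); so smoke testing must finish by hour 21 and therefore start by hour 19.
The security scan feeds into smoke testing (must start by hour 19); so the security scan must finish by hour 19 and therefore start by hour 10.

10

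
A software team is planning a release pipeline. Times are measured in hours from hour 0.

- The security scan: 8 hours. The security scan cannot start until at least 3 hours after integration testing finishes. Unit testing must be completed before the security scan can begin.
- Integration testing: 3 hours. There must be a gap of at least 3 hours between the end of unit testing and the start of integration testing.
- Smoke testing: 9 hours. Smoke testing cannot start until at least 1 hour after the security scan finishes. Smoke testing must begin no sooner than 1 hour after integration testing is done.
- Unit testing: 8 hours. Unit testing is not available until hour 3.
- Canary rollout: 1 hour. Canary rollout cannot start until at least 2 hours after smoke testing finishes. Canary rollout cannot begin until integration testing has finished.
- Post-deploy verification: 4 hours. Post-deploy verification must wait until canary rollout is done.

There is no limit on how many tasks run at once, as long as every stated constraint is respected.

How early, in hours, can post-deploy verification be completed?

Unit testing cannot begin until its own release at hour 3. It runs from hour 3 to 3 + 8 = hour 11.
After unit testing (finishes hour 11, plus 3-hour gap → hour 14), integration testing can start at hour 14 and finishes at hour 17.
The security scan needs all of integration testing (finishes hour 17, plus 3-hour gap → hour 20); unit testing (finishes hour 11). That puts its earliest start at hour 20; it finishes at 20 + 8 = hour 28.
Smoke testing needs all of the security scan (finishes hour 28, plus 1-hour gap → hour 29); integration testing (finishes hour 17, plus 1-hour gap → hour 18). That puts its earliest start at hour 29; it finishes at 29 + 9 = hour 38.
Canary rollout needs all of smoke testing (finishes hour 38, plus 2-hour gap → hour 40); integration testing (finishes hour 17). That puts its earliest start at hour 40; it finishes at 40 + 1 = hour 41.
After canary rollout (finishes hour 41), post-deploy verification can start at hour 41 and finishes at hour 45.

45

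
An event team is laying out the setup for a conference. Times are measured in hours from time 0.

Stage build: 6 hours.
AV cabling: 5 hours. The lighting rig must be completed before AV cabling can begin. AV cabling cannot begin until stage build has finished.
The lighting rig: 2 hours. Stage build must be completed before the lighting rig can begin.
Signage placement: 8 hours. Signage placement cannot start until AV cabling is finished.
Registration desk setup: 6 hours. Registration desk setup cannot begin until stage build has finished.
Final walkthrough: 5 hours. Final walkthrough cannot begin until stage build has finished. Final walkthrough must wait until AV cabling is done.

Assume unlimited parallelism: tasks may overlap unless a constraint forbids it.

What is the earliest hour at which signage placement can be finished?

21

Stage build can start immediately at hour 0; it finishes at hour 6.
The lighting rig waits on stage build (finishes hour 6), so it starts at hour 6 and finishes at 6 + 2 = hour 8.
AV cabling has to wait for the lighting rig (finishes hour 8); stage build (finishes hour 6). The latest of these is hour 8, so AV cabling runs hour 8 to 8 + 5 = hour 13.
Signage placement waits on AV cabling (finishes hour 13), so it starts at hour 13 and finishes at 13 + 8 = hour 21.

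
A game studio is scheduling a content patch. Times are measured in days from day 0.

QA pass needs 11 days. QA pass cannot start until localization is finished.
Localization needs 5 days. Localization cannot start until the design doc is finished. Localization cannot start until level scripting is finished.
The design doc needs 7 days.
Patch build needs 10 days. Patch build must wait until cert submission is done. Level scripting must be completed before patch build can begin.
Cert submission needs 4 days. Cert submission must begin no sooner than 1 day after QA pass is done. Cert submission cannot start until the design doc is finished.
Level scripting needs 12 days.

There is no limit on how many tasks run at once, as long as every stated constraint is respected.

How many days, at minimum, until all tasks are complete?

Level scripting has no prerequisites, so it starts at day 0 and finishes at day 12.
The design doc can start immediately at day 0; it finishes at day 7.
Localization has to wait for the design doc (finishes day 7); level scripting (finishes day 12). The latest of these is day 12, so localization runs day 12 to 12 + 5 = day 17.
QA pass waits on localization (finishes day 17), so it starts at day 17 and finishes at 17 + 11 = day 28.
Cert submission needs all of QA pass (finishes day 28, plus 1-day gap → day 29); the design doc (finishes day 7). That puts its earliest start at day 29; it finishes at 29 + 4 = day 33.
Patch build has to wait for cert submission (finishes day 33); level scripting (finishes day 12). The latest of these is day 33, so patch build runs day 33 to 33 + 10 = day 43.
All tasks are finished once the last one completes. Finish times: The design doc at 7, Level scripting at 12, Localization at 17, QA pass at 28, Cert submission at 33, Patch build at 43. The latest is day 43.

43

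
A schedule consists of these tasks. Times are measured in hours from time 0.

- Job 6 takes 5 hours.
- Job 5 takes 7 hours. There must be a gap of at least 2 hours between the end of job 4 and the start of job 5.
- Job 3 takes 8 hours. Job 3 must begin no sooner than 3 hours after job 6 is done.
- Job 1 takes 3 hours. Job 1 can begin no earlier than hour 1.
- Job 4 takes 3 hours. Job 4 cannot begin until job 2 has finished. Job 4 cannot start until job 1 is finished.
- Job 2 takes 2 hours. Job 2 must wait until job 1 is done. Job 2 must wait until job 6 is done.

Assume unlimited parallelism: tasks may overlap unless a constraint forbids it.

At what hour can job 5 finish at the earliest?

19

Nothing blocks job 6, so it runs from hour 0 to hour 5.
Job 1 cannot begin until its own release at hour 1. It runs from hour 1 to 1 + 3 = hour 4.
Job 2 has to wait for job 1 (finishes hour 4); job 6 (finishes hour 5). The latest of these is hour 5, so job 2 runs hour 5 to 5 + 2 = hour 7.
Job 4 needs all of job 2 (finishes hour 7); job 1 (finishes hour 4). That puts its earliest start at hour 7; it finishes at 7 + 3 = hour 10.
Job 5 cannot begin until job 4 (finishes hour 10, plus 2-hour gap → hour 12). It runs from hour 12 to 12 + 7 = hour 19.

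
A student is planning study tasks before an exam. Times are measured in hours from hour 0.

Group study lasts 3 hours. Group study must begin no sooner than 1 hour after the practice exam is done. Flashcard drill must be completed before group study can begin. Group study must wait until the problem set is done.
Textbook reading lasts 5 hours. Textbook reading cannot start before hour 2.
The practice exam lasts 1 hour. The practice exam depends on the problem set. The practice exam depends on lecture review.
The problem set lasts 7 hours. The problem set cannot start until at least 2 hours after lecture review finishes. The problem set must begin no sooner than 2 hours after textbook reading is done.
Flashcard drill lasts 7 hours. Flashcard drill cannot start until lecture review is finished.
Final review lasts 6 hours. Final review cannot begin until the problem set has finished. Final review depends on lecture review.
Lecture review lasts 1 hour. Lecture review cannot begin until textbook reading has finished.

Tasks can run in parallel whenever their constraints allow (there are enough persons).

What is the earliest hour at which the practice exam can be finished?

After its own release at hour 2, textbook reading can start at hour 2 and finishes at hour 7.
Lecture review waits on textbook reading (finishes hour 7), so it starts at hour 7 and finishes at 7 + 1 = hour 8.
The problem set cannot start until lecture review (finishes hour 8, plus 2-hour gap → hour 10); textbook reading (finishes hour 7, plus 2-hour gap → hour 9). The controlling bound is hour 10, so the problem set finishes at 10 + 7 = hour 17.
For the practice exam: the problem set (finishes hour 17); lecture review (finishes hour 8). Taking the maximum gives a start of hour 17, and it finishes at 17 + 1 = hour 18.

18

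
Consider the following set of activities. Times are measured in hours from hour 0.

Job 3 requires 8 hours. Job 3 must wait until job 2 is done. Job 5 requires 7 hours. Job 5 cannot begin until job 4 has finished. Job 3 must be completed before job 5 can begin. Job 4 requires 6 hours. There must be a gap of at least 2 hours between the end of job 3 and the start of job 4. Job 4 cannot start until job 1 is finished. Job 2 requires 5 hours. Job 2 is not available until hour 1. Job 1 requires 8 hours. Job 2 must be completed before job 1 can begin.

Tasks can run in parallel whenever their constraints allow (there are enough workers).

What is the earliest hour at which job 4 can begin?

Job 2 cannot begin until its own release at hour 1. It runs from hour 1 to 1 + 5 = hour 6.
After job 2 (finishes hour 6), job 3 can start at hour 6 and finishes at hour 14.
Job 1 cannot begin until job 2 (finishes hour 6). It runs from hour 6 to 6 + 8 = hour 14.
Job 4 waits on job 3 (finishes hour 14, plus 2-hour gap → hour 16); job 1 (finishes hour 14). The latest of these is hour 16, which is the earliest job 4 can start.

16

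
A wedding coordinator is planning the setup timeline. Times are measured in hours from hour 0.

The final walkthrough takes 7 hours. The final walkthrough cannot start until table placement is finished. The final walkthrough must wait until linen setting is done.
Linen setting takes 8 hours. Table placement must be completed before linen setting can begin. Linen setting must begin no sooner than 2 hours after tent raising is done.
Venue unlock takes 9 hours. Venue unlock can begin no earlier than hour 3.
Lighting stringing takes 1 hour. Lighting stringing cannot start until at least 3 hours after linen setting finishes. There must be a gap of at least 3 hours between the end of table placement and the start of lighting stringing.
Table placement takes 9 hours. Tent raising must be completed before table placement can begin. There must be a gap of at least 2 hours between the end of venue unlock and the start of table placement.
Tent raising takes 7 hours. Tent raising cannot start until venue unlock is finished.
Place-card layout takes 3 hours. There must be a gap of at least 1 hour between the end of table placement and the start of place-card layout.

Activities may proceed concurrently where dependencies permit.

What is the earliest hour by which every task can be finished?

43

After its own release at hour 3, venue unlock can start at hour 3 and finishes at hour 12.
After venue unlock (finishes hour 12), tent raising can start at hour 12 and finishes at hour 19.
Table placement cannot start until tent raising (finishes hour 19); venue unlock (finishes hour 12, plus 2-hour gap → hour 14). The controlling bound is hour 19, so table placement finishes at 19 + 9 = hour 28.
Place-card layout cannot begin until table placement (finishes hour 28, plus 1-hour gap → hour 29). It runs from hour 29 to 29 + 3 = hour 32.
Linen setting needs all of table placement (finishes hour 28); tent raising (finishes hour 19, plus 2-hour gap → hour 21). That puts its earliest start at hour 28; it finishes at 28 + 8 = hour 36.
The final walkthrough cannot start until table placement (finishes hour 28); linen setting (finishes hour 36). The controlling bound is hour 36, so the final walkthrough finishes at 36 + 7 = hour 43.
For lighting stringing: linen setting (finishes hour 36, plus 3-hour gap → hour 39); table placement (finishes hour 28, plus 3-hour gap → hour 31). Taking the maximum gives a start of hour 39, and it finishes at 39 + 1 = hour 40.
All tasks are finished once the last one completes. Finish times: Venue unlock at 12, Tent raising at 19, Table placement at 28, Linen setting at 36, Lighting stringing at 40, Place-card layout at 32, The final walkthrough at 43. The latest is hour 43.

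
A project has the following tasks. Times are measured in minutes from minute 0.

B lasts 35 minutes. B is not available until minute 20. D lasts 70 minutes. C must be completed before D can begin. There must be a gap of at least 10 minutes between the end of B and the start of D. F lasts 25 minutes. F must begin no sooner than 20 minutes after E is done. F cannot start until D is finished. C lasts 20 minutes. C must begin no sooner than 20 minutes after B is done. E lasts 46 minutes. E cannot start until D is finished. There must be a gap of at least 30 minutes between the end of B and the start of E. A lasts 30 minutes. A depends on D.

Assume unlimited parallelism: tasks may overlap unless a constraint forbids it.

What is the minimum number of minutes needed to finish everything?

After its own release at minute 20, B can start at minute 20 and finishes at minute 55.
C waits on B (finishes minute 55, plus 20-minute gap → minute 75), so it starts at minute 75 and finishes at 75 + 20 = minute 95.
For D: C (finishes minute 95); B (finishes minute 55, plus 10-minute gap → minute 65). Taking the maximum gives a start of minute 95, and it finishes at 95 + 70 = minute 165.
E needs all of D (finishes minute 165); B (finishes minute 55, plus 30-minute gap → minute 85). That puts its earliest start at minute 165; it finishes at 165 + 46 = minute 211.
F needs all of E (finishes minute 211, plus 20-minute gap → minute 231); D (finishes minute 165). That puts its earliest start at minute 231; it finishes at 231 + 25 = minute 256.
A cannot begin until D (finishes minute 165). It runs from minute 165 to 165 + 30 = minute 195.
All tasks are finished once the last one completes. Finish times: A at 195, B at 55, C at 95, D at 165, E at 211, F at 256. The latest is minute 256.

256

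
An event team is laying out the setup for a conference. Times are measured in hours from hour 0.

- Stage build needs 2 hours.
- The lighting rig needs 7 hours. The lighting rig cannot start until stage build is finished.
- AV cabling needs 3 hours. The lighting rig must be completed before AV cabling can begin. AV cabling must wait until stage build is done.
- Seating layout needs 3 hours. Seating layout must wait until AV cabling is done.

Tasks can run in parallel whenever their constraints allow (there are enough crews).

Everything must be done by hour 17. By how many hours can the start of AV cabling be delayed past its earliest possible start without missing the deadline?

2

Stage build can start immediately at hour 0; it finishes at hour 2.
The lighting rig waits on stage build (finishes hour 2), so it starts at hour 2 and finishes at 2 + 7 = hour 9.
AV cabling has to wait for the lighting rig (finishes hour 9); stage build (finishes hour 2). The latest of these is hour 9, so AV cabling runs hour 9 to 9 + 3 = hour 12.

Working backward from the deadline:
Seating layout must finish by hour 17; it takes 3 hours, so it must start by 17 − 3 = hour 14.
AV cabling has to be done before seating layout (must start by hour 14). That means finishing by hour 14, i.e. starting by 14 − 3 = hour 11.
So AV cabling can start as early as hour 9 and as late as hour 11, giving 11 − 9 = 2 hours of slack.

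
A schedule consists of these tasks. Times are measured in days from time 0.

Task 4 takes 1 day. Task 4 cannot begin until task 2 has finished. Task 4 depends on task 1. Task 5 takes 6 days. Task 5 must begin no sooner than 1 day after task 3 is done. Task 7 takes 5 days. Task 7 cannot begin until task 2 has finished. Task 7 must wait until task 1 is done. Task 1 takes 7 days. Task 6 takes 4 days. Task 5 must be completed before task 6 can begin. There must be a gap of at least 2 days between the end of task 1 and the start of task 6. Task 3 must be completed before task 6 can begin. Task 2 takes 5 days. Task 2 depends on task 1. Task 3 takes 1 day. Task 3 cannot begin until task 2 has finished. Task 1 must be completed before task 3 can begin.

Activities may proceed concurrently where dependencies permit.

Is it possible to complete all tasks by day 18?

No

Nothing blocks task 1, so it runs from day 0 to day 7.
Task 2 waits on task 1 (finishes day 7), so it starts at day 7 and finishes at 7 + 5 = day 12.
Task 7 has to wait for task 2 (finishes day 12); task 1 (finishes day 7). The latest of these is day 12, so task 7 runs day 12 to 12 + 5 = day 17.
Task 4 has to wait for task 2 (finishes day 12); task 1 (finishes day 7). The latest of these is day 12, so task 4 runs day 12 to 12 + 1 = day 13.
Task 3 has to wait for task 2 (finishes day 12); task 1 (finishes day 7). The latest of these is day 12, so task 3 runs day 12 to 12 + 1 = day 13.
Task 5 waits on task 3 (finishes day 13, plus 1-day gap → day 14), so it starts at day 14 and finishes at 14 + 6 = day 20.
Task 6 needs all of task 5 (finishes day 20); task 1 (finishes day 7, plus 2-day gap → day 9); task 3 (finishes day 13). That puts its earliest start at day 20; it finishes at 20 + 4 = day 24.
The earliest everything can be done is day 24, which is after the deadline of 18, so it is not possible.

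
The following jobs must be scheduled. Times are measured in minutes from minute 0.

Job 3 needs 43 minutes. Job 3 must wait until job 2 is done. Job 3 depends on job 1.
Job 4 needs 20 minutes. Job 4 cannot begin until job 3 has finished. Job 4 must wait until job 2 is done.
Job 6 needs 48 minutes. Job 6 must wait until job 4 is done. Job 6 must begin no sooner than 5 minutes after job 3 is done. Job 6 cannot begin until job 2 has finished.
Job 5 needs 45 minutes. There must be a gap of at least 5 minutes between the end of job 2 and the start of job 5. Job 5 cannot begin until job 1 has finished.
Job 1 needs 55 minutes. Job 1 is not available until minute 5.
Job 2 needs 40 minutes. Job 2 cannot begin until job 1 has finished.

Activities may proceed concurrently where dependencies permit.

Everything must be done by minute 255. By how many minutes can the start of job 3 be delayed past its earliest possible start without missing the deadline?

After its own release at minute 5, job 1 can start at minute 5 and finishes at minute 60.
After job 1 (finishes minute 60), job 2 can start at minute 60 and finishes at minute 100.
Job 3 cannot start until job 2 (finishes minute 100); job 1 (finishes minute 60). The controlling bound is minute 100, so job 3 finishes at 100 + 43 = minute 143.

Working backward from the deadline:
Job 6 has no dependents, so it just needs to finish by minute 255. Starting by 255 − 48 = minute 207 achieves that.
Job 4 has to be done before job 6 (must start by minute 207). That means finishing by minute 207, i.e. starting by 207 − 20 = minute 187.
Job 3 must finish in time for job 4 (must start by minute 187); job 6 (must start by minute 207, minus 5-minute gap → minute 202). The tightest is minute 187, so job 3 must start by 187 − 43 = minute 144.
So job 3 can start as early as minute 100 and as late as minute 144, giving 144 − 100 = 44 minutes of slack.

44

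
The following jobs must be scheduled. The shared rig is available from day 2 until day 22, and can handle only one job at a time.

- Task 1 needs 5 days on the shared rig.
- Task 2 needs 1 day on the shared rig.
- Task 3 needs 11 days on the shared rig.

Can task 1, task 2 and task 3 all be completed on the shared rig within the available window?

Yes

The shared rig window is 22 − 2 = 20 days.
Running back to back, the jobs need 5 + 1 + 11 = 17 days on the shared rig.
Since 17 ≤ 20, they fit within the window.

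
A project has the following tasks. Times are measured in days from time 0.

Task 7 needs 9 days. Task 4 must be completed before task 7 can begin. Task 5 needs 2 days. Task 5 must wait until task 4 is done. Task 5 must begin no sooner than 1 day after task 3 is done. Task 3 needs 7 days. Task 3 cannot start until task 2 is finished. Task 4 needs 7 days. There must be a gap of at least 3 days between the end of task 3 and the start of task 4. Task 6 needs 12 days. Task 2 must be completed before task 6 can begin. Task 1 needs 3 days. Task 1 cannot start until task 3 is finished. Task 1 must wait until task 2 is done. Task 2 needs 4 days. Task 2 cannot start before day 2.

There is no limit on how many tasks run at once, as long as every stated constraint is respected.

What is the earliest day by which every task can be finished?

Task 2 waits on its own release at day 2, so it starts at day 2 and finishes at 2 + 4 = day 6.
Task 6 waits on task 2 (finishes day 6), so it starts at day 6 and finishes at 6 + 12 = day 18.
Task 3 cannot begin until task 2 (finishes day 6). It runs from day 6 to 6 + 7 = day 13.
Task 4 waits on task 3 (finishes day 13, plus 3-day gap → day 16), so it starts at day 16 and finishes at 16 + 7 = day 23.
Task 7 waits on task 4 (finishes day 23), so it starts at day 23 and finishes at 23 + 9 = day 32.
Task 5 has to wait for task 4 (finishes day 23); task 3 (finishes day 13, plus 1-day gap → day 14). The latest of these is day 23, so task 5 runs day 23 to 23 + 2 = day 25.
For task 1: task 3 (finishes day 13); task 2 (finishes day 6). Taking the maximum gives a start of day 13, and it finishes at 13 + 3 = day 16.
All tasks are finished once the last one completes. Finish times: Task 1 at 16, Task 2 at 6, Task 3 at 13, Task 4 at 23, Task 5 at 25, Task 6 at 18, Task 7 at 32. The latest is day 32.

32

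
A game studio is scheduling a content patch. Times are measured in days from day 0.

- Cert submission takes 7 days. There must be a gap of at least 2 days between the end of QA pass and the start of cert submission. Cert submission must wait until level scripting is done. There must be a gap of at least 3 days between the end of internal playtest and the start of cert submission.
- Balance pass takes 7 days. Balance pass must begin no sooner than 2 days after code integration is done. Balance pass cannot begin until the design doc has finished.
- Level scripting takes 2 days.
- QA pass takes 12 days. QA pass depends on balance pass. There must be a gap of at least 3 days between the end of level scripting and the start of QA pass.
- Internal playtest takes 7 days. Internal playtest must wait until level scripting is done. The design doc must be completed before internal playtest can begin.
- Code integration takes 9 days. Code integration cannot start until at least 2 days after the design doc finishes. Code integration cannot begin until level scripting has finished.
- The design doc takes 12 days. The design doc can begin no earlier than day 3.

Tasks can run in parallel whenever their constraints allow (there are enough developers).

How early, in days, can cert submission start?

49

Level scripting has no prerequisites, so it starts at day 0 and finishes at day 2.
The design doc waits on its own release at day 3, so it starts at day 3 and finishes at 3 + 12 = day 15.
Internal playtest has to wait for level scripting (finishes day 2); the design doc (finishes day 15). The latest of these is day 15, so internal playtest runs day 15 to 15 + 7 = day 22.
Code integration cannot start until the design doc (finishes day 15, plus 2-day gap → day 17); level scripting (finishes day 2). The controlling bound is day 17, so code integration finishes at 17 + 9 = day 26.
Balance pass needs all of code integration (finishes day 26, plus 2-day gap → day 28); the design doc (finishes day 15). That puts its earliest start at day 28; it finishes at 28 + 7 = day 35.
For QA pass: balance pass (finishes day 35); level scripting (finishes day 2, plus 3-day gap → day 5). Taking the maximum gives a start of day 35, and it finishes at 35 + 12 = day 47.
Cert submission waits on QA pass (finishes day 47, plus 2-day gap → day 49); level scripting (finishes day 2); internal playtest (finishes day 22, plus 3-day gap → day 25). The latest of these is day 49, which is the earliest cert submission can start.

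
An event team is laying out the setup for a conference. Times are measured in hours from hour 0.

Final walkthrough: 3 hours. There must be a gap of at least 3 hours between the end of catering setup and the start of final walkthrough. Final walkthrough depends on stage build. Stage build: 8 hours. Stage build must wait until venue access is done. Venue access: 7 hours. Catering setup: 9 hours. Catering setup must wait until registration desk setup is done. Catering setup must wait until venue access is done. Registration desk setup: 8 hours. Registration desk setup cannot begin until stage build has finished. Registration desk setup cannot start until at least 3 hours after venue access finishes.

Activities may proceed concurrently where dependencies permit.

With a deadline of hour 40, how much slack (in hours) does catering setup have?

Nothing blocks venue access, so it runs from hour 0 to hour 7.
After venue access (finishes hour 7), stage build can start at hour 7 and finishes at hour 15.
Registration desk setup has to wait for stage build (finishes hour 15); venue access (finishes hour 7, plus 3-hour gap → hour 10). The latest of these is hour 15, so registration desk setup runs hour 15 to 15 + 8 = hour 23.
Catering setup has to wait for registration desk setup (finishes hour 23); venue access (finishes hour 7). The latest of these is hour 23, so catering setup runs hour 23 to 23 + 9 = hour 32.

Working backward from the deadline:
To finish by hour 40, final walkthrough (duration 3) must start no later than hour 37.
Since final walkthrough (must start by hour 37, minus 3-hour gap → hour 34) depends on it, catering setup must finish by hour 34. Backing off its 9-hour duration gives a latest start of hour 25.
So catering setup can start as early as hour 23 and as late as hour 25, giving 25 − 23 = 2 hours of slack.

2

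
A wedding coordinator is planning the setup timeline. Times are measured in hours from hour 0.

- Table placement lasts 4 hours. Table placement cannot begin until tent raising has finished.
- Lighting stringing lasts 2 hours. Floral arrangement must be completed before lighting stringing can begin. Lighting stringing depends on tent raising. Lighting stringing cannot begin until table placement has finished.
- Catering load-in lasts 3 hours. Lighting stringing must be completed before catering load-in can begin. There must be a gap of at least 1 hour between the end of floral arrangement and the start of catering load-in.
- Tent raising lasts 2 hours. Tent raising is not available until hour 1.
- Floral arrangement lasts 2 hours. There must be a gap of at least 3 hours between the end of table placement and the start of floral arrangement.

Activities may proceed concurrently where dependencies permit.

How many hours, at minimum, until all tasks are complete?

Tent raising cannot begin until its own release at hour 1. It runs from hour 1 to 1 + 2 = hour 3.
Table placement waits on tent raising (finishes hour 3), so it starts at hour 3 and finishes at 3 + 4 = hour 7.
Floral arrangement cannot begin until table placement (finishes hour 7, plus 3-hour gap → hour 10). It runs from hour 10 to 10 + 2 = hour 12.
Lighting stringing has to wait for floral arrangement (finishes hour 12); tent raising (finishes hour 3); table placement (finishes hour 7). The latest of these is hour 12, so lighting stringing runs hour 12 to 12 + 2 = hour 14.
Catering load-in cannot start until lighting stringing (finishes hour 14); floral arrangement (finishes hour 12, plus 1-hour gap → hour 13). The controlling bound is hour 14, so catering load-in finishes at 14 + 3 = hour 17.
All tasks are finished once the last one completes. Finish times: Tent raising at 3, Table placement at 7, Floral arrangement at 12, Lighting stringing at 14, Catering load-in at 17. The latest is hour 17.

17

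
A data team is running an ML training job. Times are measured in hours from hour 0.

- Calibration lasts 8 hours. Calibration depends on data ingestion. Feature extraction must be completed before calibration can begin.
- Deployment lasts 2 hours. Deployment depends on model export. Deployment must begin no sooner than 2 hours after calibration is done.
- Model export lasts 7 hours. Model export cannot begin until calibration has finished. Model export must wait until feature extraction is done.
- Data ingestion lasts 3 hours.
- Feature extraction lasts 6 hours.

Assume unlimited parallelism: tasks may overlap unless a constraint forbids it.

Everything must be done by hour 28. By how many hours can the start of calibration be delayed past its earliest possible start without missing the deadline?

5

Feature extraction can start immediately at hour 0; it finishes at hour 6.
Nothing blocks data ingestion, so it runs from hour 0 to hour 3.
Calibration cannot start until data ingestion (finishes hour 3); feature extraction (finishes hour 6). The controlling bound is hour 6, so calibration finishes at 6 + 8 = hour 14.

Working backward from the deadline:
To finish by hour 28, deployment (duration 2) must start no later than hour 26.
Model export feeds into deployment (must start by hour 26); so model export must finish by hour 26 and therefore start by hour 19.
Calibration feeds model export (must start by hour 19); deployment (must start by hour 26, minus 2-hour gap → hour 24). Taking the minimum, calibration must finish by hour 19 and start by 19 − 8 = hour 11.
So calibration can start as early as hour 6 and as late as hour 11, giving 11 − 6 = 5 hours of slack.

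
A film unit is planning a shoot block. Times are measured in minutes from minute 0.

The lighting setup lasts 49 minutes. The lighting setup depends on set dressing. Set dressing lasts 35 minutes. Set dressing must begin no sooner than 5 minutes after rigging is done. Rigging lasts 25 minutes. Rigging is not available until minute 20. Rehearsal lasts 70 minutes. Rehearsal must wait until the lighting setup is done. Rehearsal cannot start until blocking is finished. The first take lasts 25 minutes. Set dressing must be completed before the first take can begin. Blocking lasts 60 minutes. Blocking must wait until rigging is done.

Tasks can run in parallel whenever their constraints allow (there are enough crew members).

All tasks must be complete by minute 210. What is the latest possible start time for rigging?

26

Nothing follows rehearsal; the deadline of minute 210 is its only limit. It must start by 210 − 70 = minute 140.
Since rehearsal (must start by minute 140) depends on it, the lighting setup must finish by minute 140. Backing off its 49-minute duration gives a latest start of minute 91.
To finish by minute 210, the first take (duration 25) must start no later than minute 185.
Set dressing has several dependents: the lighting setup (must start by minute 91); the first take (must start by minute 185). The earliest of those limits is minute 91, so set dressing must start by 91 − 35 = minute 56.
Blocking has to be done before rehearsal (must start by minute 140). That means finishing by minute 140, i.e. starting by 140 − 60 = minute 80.
Rigging must finish in time for set dressing (must start by minute 56, minus 5-minute gap → minute 51); blocking (must start by minute 80). The tightest is minute 51, so rigging must start by 51 − 25 = minute 26.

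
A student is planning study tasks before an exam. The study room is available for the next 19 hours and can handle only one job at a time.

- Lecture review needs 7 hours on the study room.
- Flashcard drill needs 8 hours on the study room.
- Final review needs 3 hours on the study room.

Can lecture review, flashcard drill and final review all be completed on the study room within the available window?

Yes

Running back to back, the jobs need 7 + 8 + 3 = 18 hours on the study room.
Since 18 ≤ 19, they fit within the window.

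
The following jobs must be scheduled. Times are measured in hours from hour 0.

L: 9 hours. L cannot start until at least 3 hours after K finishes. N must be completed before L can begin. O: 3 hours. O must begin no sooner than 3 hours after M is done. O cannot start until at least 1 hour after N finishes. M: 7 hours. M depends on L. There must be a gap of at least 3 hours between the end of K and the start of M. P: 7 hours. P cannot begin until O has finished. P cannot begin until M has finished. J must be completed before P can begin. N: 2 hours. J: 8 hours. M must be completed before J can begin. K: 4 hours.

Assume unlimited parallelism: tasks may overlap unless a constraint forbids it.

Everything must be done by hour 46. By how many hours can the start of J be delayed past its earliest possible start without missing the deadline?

8

N has no prerequisites, so it starts at hour 0 and finishes at hour 2.
K has no prerequisites, so it starts at hour 0 and finishes at hour 4.
L has to wait for K (finishes hour 4, plus 3-hour gap → hour 7); N (finishes hour 2). The latest of these is hour 7, so L runs hour 7 to 7 + 9 = hour 16.
M needs all of L (finishes hour 16); K (finishes hour 4, plus 3-hour gap → hour 7). That puts its earliest start at hour 16; it finishes at 16 + 7 = hour 23.
After M (finishes hour 23), J can start at hour 23 and finishes at hour 31.

Working backward from the deadline:
P must finish by hour 46; it takes 7 hours, so it must start by 46 − 7 = hour 39.
Since P (must start by hour 39) depends on it, J must finish by hour 39. Backing off its 8-hour duration gives a latest start of hour 31.
So J can start as early as hour 23 and as late as hour 31, giving 31 − 23 = 8 hours of slack.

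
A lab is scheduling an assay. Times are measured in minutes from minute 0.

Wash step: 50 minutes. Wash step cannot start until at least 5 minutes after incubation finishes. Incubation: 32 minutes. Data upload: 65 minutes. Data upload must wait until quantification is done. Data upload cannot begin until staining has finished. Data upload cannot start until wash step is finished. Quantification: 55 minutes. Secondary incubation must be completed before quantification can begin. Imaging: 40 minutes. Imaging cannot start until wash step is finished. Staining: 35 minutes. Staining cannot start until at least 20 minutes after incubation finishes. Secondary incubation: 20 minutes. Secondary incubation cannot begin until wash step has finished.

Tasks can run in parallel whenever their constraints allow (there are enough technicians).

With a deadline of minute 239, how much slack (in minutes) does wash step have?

12

Incubation can start immediately at minute 0; it finishes at minute 32.
Wash step cannot begin until incubation (finishes minute 32, plus 5-minute gap → minute 37). It runs from minute 37 to 37 + 50 = minute 87.

Working backward from the deadline:
To finish by minute 239, data upload (duration 65) must start no later than minute 174.
Quantification must finish before data upload (must start by minute 174). With a 55-minute duration, quantification must start by 174 − 55 = minute 119.
Secondary incubation feeds into quantification (must start by minute 119); so secondary incubation must finish by minute 119 and therefore start by minute 99.
To finish by minute 239, imaging (duration 40) must start no later than minute 199.
For wash step: secondary incubation (must start by minute 99); imaging (must start by minute 199); data upload (must start by minute 174). The most restrictive is minute 99; with a 50-minute duration, wash step must start by minute 49.
So wash step can start as early as minute 37 and as late as minute 49, giving 49 − 37 = 12 minutes of slack.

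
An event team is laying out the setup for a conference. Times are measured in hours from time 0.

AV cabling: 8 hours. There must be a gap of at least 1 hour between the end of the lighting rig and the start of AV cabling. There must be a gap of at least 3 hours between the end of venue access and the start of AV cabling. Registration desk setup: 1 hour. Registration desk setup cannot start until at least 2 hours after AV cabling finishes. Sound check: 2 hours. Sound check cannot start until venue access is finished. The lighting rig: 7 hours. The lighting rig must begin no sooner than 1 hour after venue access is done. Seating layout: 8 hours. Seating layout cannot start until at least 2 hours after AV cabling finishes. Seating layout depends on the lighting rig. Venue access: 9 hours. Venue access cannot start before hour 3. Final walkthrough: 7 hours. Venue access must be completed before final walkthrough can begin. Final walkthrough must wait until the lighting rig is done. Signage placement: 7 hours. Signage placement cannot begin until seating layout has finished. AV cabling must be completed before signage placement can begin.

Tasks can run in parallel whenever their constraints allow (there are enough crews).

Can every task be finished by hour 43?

Venue access waits on its own release at hour 3, so it starts at hour 3 and finishes at 3 + 9 = hour 12.
After venue access (finishes hour 12), sound check can start at hour 12 and finishes at hour 14.
The lighting rig cannot begin until venue access (finishes hour 12, plus 1-hour gap → hour 13). It runs from hour 13 to 13 + 7 = hour 20.
Final walkthrough cannot start until venue access (finishes hour 12); the lighting rig (finishes hour 20). The controlling bound is hour 20, so final walkthrough finishes at 20 + 7 = hour 27.
AV cabling has to wait for the lighting rig (finishes hour 20, plus 1-hour gap → hour 21); venue access (finishes hour 12, plus 3-hour gap → hour 15). The latest of these is hour 21, so AV cabling runs hour 21 to 21 + 8 = hour 29.
Registration desk setup cannot begin until AV cabling (finishes hour 29, plus 2-hour gap → hour 31). It runs from hour 31 to 31 + 1 = hour 32.
For seating layout: AV cabling (finishes hour 29, plus 2-hour gap → hour 31); the lighting rig (finishes hour 20). Taking the maximum gives a start of hour 31, and it finishes at 31 + 8 = hour 39.
Signage placement cannot start until seating layout (finishes hour 39); AV cabling (finishes hour 29). The controlling bound is hour 39, so signage placement finishes at 39 + 7 = hour 46.
The earliest everything can be done is hour 46, which is after the deadline of 43, so it is not possible.

No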